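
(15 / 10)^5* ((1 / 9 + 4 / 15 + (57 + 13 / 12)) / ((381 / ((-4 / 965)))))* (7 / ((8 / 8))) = -662949 / 19608800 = -0.03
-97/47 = -2.06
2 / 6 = 1 / 3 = 0.33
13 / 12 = 1.08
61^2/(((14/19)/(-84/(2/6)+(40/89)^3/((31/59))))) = -194543916898886/152978273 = -1271709.46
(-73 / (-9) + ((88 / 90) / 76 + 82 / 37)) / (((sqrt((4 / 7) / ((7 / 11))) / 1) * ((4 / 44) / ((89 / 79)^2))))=9068689532 * sqrt(11) / 197434035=152.34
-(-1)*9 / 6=3 / 2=1.50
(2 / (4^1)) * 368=184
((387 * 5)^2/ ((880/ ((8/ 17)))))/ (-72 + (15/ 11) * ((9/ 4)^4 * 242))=5325120/ 22301807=0.24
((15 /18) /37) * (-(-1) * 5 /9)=0.01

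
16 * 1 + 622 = 638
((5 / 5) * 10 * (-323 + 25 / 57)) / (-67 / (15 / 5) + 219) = -18386 / 1121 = -16.40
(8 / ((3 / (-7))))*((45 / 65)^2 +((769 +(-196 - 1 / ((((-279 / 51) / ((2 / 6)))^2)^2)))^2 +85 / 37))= -4221074114049923362849657100144 / 688720974940100627547399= -6128859.53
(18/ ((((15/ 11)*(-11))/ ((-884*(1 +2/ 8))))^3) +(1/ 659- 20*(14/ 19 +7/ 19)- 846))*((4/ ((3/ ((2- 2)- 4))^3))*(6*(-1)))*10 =1383768363934720/ 338067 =4093177872.83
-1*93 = -93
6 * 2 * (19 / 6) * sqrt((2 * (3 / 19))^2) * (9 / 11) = 108 / 11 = 9.82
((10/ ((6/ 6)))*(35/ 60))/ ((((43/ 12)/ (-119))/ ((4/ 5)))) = -6664/ 43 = -154.98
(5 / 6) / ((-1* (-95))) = 1 / 114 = 0.01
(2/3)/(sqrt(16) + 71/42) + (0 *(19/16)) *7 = 28/239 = 0.12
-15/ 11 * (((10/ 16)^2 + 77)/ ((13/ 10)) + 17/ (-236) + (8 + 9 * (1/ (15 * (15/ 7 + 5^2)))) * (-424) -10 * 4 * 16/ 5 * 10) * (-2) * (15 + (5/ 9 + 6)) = -402058399247/ 1479720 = -271712.49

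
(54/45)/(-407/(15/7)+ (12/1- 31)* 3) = -0.00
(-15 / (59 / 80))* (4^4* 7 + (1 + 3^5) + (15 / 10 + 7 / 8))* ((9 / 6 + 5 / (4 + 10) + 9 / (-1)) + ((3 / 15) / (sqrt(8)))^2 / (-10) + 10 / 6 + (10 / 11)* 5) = 7015776917 / 181720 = 38607.62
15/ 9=5/ 3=1.67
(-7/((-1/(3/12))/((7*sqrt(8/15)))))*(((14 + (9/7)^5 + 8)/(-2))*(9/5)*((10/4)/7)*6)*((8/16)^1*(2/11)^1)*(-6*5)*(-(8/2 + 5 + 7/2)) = -289442025*sqrt(30)/105644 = -15006.43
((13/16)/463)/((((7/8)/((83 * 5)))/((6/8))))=16185/25928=0.62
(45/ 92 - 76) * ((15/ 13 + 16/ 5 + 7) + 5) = -7384661/ 5980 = -1234.89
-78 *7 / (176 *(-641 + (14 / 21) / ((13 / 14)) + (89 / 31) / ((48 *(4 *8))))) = 21123648 / 4359724105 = 0.00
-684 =-684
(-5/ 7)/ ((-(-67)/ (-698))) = 3490/ 469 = 7.44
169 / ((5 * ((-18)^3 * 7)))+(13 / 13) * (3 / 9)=67871 / 204120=0.33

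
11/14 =0.79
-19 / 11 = -1.73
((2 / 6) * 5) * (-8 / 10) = -4 / 3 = -1.33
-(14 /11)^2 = -196 /121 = -1.62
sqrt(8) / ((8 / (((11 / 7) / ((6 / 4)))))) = 0.37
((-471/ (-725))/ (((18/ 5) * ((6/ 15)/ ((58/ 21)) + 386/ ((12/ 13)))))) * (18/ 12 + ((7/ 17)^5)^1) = 674030045/ 1033459955734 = 0.00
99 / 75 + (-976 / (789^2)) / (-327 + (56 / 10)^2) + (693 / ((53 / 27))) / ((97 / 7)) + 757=463498564413530633 / 591350299681275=783.80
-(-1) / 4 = 1 / 4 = 0.25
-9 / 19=-0.47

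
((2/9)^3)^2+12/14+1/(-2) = 2658101/7440174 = 0.36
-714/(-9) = 238/3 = 79.33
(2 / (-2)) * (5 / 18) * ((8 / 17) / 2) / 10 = -1 / 153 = -0.01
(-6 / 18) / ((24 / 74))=-37 / 36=-1.03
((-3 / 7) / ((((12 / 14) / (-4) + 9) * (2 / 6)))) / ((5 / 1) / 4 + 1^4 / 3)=-72 / 779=-0.09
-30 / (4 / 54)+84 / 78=-5251 / 13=-403.92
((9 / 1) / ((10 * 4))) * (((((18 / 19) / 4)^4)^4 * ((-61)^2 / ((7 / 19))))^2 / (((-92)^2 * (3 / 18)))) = 1283640485941152936533362983088847318667 / 8210500279534194832029059226454807751919642692676485120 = 0.00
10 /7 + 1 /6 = 67 /42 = 1.60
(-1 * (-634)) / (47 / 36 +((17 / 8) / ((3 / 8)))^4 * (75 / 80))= 273888 / 418169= 0.65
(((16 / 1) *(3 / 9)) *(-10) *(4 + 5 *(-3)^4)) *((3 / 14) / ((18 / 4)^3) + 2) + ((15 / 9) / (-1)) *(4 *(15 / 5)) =-222990700 / 5103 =-43697.96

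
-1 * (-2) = 2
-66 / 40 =-33 / 20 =-1.65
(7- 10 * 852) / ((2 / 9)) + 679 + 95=-37534.50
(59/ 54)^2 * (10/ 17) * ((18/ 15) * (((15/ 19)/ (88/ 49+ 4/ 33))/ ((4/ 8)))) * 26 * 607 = 14805559769/ 1351755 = 10952.84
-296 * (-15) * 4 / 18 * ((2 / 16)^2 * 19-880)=-3471895 / 4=-867973.75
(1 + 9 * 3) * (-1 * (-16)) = 448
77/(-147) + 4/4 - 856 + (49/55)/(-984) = -108035661/126280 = -855.52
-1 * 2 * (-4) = 8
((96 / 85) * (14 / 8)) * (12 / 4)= 504 / 85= 5.93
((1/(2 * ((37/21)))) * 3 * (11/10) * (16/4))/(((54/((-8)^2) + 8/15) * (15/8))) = 177408/122285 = 1.45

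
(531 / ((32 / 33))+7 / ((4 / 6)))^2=318943881 / 1024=311468.63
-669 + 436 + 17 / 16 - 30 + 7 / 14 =-4183 / 16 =-261.44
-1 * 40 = -40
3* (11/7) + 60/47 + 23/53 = 112030/17437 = 6.42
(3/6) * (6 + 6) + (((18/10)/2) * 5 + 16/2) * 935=23387/2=11693.50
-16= -16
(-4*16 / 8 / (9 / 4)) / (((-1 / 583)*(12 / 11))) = 1900.15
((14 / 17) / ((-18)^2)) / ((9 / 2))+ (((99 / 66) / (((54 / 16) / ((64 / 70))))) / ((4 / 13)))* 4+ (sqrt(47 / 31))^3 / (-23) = 5.20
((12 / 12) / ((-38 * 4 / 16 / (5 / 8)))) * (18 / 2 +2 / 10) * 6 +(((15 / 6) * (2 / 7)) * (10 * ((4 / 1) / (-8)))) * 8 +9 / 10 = -41633 / 1330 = -31.30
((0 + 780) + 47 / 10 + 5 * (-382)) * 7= -78771 / 10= -7877.10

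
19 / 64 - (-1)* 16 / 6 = 2.96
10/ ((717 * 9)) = 10/ 6453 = 0.00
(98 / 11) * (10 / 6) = 490 / 33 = 14.85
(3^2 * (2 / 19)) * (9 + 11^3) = 24120 / 19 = 1269.47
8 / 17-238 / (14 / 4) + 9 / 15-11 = -6624 / 85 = -77.93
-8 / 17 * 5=-40 / 17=-2.35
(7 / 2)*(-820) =-2870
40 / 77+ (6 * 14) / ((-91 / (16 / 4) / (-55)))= 203800 / 1001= 203.60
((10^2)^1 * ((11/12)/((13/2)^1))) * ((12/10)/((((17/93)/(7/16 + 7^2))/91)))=28321755/68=416496.40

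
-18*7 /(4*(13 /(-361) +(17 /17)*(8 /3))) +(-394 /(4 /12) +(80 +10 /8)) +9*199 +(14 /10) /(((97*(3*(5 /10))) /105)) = 107270145 /157916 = 679.29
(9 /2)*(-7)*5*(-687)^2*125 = -18583779375 /2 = -9291889687.50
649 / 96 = 6.76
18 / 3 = 6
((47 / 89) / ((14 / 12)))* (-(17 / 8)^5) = -200199837 / 10207232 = -19.61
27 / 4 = 6.75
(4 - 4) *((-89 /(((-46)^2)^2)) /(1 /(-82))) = 0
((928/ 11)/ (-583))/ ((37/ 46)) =-42688/ 237281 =-0.18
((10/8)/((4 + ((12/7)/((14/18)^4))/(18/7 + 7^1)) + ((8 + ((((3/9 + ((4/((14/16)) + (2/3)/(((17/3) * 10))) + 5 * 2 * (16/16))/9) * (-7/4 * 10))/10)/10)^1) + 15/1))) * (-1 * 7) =-21536069625/66817262023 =-0.32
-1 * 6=-6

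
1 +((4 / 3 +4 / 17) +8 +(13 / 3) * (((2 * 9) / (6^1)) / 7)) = 12.43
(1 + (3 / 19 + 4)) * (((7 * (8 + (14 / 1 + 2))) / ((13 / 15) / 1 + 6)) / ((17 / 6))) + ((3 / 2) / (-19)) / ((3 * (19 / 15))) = 56280615 / 1264222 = 44.52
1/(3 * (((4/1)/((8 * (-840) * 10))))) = -5600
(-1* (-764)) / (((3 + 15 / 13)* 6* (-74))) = -2483 / 5994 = -0.41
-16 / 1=-16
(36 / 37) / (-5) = -36 / 185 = -0.19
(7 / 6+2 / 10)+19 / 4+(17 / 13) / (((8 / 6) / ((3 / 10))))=10001 / 1560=6.41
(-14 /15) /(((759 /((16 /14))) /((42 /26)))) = -0.00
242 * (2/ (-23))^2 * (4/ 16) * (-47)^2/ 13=534578/ 6877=77.73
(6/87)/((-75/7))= -14/2175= -0.01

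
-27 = -27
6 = 6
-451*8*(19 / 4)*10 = -171380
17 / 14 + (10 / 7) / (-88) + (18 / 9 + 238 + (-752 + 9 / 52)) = -1022279 / 2002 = -510.63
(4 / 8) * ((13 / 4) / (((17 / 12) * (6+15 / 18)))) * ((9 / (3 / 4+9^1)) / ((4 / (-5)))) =-0.19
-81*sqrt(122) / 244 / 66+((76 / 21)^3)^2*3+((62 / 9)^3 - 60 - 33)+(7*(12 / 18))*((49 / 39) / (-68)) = 264384594965207 / 37908625482 - 27*sqrt(122) / 5368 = 6974.20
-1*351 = -351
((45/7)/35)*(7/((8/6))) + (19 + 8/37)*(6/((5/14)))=1677267/5180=323.80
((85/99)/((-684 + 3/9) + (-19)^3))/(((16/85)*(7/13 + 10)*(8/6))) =-93925/2182425344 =-0.00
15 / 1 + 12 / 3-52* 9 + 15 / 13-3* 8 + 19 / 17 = -104031 / 221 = -470.73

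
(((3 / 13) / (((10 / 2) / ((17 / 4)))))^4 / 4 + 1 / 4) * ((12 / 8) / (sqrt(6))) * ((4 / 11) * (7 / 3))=32035676407 * sqrt(6) / 603208320000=0.13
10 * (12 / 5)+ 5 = 29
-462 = -462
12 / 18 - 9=-25 / 3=-8.33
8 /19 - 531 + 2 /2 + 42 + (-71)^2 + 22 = 4575.42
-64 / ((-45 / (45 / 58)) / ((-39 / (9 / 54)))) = -7488 / 29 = -258.21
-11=-11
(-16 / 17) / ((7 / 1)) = -16 / 119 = -0.13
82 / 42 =41 / 21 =1.95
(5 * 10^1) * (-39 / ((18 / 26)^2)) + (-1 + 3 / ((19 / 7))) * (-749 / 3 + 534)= -2071796 / 513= -4038.59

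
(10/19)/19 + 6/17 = 2336/6137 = 0.38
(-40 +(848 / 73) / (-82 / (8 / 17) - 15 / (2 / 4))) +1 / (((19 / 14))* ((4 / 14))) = -2235221 / 59641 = -37.48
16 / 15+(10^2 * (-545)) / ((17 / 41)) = -33517228 / 255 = -131440.11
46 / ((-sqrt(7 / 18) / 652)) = -48094.20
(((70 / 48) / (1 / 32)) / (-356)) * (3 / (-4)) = 35 / 356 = 0.10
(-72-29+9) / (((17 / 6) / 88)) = -48576 / 17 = -2857.41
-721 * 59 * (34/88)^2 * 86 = -528632153/968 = -546107.60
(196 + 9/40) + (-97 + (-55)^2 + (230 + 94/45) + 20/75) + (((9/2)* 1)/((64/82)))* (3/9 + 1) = 2422273/720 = 3364.27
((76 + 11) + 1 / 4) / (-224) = -349 / 896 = -0.39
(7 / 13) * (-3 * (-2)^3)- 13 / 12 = 1847 / 156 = 11.84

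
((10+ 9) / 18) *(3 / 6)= 19 / 36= 0.53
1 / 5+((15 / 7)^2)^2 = 255526 / 12005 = 21.28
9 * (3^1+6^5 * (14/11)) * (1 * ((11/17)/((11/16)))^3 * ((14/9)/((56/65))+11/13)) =8140268544/41327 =196972.16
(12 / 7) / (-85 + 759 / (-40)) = -480 / 29113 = -0.02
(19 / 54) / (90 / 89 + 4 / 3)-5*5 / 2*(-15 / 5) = 424241 / 11268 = 37.65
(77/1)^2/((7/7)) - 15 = 5914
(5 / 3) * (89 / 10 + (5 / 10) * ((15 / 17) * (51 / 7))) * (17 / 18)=3604 / 189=19.07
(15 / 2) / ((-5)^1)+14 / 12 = -1 / 3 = -0.33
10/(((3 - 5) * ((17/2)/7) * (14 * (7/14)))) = -0.59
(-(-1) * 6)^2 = 36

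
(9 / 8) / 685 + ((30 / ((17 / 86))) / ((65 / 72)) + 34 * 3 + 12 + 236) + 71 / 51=1887476887 / 3633240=519.50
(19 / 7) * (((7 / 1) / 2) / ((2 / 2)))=19 / 2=9.50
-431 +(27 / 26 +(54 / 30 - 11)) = -57091 / 130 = -439.16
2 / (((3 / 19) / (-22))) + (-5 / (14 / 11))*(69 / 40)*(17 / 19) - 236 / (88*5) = -100162763 / 351120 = -285.27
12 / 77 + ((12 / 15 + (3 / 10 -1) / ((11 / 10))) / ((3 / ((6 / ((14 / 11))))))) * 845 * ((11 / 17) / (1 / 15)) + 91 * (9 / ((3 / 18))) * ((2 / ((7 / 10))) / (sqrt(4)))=11949999 / 1309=9129.11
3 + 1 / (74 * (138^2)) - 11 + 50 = 59188753 / 1409256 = 42.00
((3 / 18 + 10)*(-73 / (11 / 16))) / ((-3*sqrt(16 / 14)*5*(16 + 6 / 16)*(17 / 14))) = 997472*sqrt(14) / 1102365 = 3.39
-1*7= -7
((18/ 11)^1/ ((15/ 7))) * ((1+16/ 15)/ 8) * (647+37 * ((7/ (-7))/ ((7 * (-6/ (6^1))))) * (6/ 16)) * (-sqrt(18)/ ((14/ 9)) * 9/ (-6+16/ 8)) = 273771819 * sqrt(2)/ 492800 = 785.66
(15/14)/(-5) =-3/14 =-0.21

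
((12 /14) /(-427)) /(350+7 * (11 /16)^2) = -512 /90115361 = -0.00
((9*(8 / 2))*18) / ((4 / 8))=1296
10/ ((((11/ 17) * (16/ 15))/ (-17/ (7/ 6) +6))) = -19125/ 154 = -124.19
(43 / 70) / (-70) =-43 / 4900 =-0.01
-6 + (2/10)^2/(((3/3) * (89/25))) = -533/89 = -5.99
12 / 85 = 0.14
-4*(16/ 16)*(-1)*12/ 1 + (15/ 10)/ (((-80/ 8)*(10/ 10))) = 957/ 20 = 47.85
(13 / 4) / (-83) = -13 / 332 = -0.04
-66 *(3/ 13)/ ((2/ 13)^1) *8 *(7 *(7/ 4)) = -9702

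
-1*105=-105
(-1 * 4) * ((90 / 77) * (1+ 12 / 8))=-900 / 77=-11.69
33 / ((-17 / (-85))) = 165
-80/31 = -2.58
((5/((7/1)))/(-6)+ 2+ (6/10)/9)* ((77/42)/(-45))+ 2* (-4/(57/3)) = -0.50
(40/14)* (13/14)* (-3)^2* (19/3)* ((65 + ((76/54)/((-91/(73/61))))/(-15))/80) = 2776524131/22596840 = 122.87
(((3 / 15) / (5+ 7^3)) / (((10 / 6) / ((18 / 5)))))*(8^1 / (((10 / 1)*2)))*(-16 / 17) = -144 / 308125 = -0.00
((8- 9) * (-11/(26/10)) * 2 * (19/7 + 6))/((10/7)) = 671/13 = 51.62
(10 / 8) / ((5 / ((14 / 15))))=7 / 30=0.23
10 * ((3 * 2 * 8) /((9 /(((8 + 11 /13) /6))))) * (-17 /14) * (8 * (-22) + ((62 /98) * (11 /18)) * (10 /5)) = 6042905000 /361179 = 16731.05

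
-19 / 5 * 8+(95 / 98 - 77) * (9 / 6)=-141557 / 980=-144.45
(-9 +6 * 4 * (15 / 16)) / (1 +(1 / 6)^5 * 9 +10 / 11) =7.07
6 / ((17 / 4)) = 24 / 17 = 1.41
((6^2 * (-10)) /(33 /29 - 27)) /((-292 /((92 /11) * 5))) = -8004 /4015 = -1.99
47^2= 2209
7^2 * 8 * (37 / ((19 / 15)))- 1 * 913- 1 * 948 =182201 / 19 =9589.53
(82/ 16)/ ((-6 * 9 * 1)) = -41/ 432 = -0.09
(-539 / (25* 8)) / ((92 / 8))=-539 / 2300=-0.23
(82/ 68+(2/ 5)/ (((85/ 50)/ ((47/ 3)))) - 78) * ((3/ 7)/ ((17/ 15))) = -111855/ 4046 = -27.65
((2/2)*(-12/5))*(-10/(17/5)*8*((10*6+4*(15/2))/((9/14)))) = 134400/17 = 7905.88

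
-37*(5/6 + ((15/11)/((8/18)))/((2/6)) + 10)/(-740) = 529/528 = 1.00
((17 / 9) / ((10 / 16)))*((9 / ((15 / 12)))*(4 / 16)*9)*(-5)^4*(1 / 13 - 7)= -211846.15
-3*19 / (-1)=57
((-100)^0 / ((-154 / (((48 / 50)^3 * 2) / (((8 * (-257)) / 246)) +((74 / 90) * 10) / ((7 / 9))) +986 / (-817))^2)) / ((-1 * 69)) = -0.00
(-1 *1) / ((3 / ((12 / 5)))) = -4 / 5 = -0.80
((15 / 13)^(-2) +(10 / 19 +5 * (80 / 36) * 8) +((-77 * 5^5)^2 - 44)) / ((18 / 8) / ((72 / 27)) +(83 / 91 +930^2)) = 80087820376357248 / 1196332108675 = 66944.47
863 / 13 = 66.38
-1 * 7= -7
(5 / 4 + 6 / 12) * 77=539 / 4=134.75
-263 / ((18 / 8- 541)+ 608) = -1052 / 277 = -3.80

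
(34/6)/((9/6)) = 34/9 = 3.78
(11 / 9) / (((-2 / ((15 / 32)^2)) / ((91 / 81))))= -25025 / 165888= -0.15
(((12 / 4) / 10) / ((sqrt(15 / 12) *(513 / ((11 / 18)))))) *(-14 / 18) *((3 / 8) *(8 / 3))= -0.00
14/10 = 7/5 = 1.40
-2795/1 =-2795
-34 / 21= -1.62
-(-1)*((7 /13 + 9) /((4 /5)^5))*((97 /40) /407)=0.17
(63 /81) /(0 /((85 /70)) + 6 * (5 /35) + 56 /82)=2009 /3978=0.51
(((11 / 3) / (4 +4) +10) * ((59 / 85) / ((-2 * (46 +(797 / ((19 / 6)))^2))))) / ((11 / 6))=-5346049 / 171173292400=-0.00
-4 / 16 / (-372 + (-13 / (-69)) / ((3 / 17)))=207 / 307132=0.00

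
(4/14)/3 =2/21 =0.10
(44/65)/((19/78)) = 264/95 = 2.78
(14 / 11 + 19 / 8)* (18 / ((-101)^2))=0.01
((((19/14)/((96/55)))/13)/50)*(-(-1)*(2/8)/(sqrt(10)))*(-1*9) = -627*sqrt(10)/2329600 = -0.00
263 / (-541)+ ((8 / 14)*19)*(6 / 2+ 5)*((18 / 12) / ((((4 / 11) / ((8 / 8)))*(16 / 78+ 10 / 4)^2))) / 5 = 7845125747 / 843005135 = 9.31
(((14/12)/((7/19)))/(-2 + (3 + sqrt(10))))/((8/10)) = -95/216 + 95 *sqrt(10)/216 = 0.95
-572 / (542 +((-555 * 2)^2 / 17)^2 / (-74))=82654 / 10257154181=0.00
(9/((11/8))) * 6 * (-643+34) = -263088/11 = -23917.09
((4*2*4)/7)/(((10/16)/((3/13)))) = 768/455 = 1.69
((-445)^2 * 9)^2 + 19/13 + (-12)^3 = 41292237335680/13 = 3176325948898.46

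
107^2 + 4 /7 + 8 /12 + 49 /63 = 721414 /63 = 11451.02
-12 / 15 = -4 / 5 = -0.80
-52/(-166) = 26/83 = 0.31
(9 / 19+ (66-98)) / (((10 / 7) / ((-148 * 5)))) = 310282 / 19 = 16330.63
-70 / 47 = -1.49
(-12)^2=144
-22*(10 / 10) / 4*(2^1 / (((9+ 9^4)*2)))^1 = -11 / 13140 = -0.00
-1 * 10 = -10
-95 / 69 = -1.38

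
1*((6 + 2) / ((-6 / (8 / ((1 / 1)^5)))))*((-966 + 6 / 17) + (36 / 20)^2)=10265.68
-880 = -880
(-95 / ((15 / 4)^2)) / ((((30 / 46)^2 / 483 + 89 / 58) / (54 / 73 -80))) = 8688835089088 / 24914724435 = 348.74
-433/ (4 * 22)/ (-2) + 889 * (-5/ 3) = -781021/ 528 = -1479.21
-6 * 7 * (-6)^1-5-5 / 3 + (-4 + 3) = 733 / 3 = 244.33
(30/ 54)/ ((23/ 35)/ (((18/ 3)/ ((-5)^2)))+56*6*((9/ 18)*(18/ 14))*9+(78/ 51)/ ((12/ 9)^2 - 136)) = 71876/ 251861271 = 0.00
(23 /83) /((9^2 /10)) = 230 /6723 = 0.03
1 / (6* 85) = 1 / 510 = 0.00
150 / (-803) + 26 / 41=0.45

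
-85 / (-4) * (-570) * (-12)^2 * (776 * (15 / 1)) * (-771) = 15653218248000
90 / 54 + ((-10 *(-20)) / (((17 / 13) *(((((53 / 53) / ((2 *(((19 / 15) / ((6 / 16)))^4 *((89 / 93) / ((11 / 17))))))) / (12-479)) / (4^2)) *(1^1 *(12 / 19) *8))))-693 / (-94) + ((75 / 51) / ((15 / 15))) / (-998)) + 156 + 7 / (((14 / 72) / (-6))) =-17478966834735230877233 / 200703182850225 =-87088637.99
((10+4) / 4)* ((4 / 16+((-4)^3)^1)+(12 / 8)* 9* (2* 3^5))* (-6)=-545769 / 4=-136442.25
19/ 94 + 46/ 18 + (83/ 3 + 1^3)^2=232519/ 282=824.54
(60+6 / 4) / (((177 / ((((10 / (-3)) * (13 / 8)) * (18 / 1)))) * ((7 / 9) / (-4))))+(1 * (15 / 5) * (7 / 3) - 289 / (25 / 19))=-396633 / 10325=-38.41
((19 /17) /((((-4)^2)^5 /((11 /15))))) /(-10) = -209 /2673868800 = -0.00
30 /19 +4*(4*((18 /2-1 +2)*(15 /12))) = 3830 /19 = 201.58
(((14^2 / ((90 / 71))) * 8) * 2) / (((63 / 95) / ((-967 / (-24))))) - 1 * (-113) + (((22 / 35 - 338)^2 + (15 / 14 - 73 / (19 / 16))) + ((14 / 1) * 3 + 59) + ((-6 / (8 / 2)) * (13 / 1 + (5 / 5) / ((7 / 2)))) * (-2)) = 2989937566351 / 11311650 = 264323.73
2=2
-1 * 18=-18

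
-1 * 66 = -66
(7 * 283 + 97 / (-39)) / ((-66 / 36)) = -154324 / 143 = -1079.19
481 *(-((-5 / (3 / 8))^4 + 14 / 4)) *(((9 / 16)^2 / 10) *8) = -2462992727 / 640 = -3848426.14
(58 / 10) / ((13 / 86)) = 2494 / 65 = 38.37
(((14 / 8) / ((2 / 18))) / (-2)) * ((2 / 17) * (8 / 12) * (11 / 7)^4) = -43923 / 11662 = -3.77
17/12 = 1.42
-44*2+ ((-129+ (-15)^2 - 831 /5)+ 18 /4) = -153.70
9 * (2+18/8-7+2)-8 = -59/4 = -14.75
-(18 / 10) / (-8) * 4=9 / 10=0.90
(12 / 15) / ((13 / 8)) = 32 / 65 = 0.49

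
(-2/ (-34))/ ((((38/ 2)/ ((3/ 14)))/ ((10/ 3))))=5/ 2261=0.00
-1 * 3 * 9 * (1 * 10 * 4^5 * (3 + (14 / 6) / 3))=-1044480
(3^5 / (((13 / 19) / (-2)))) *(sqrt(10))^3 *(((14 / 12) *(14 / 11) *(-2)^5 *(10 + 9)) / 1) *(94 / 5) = 17239557888 *sqrt(10) / 143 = 381232648.81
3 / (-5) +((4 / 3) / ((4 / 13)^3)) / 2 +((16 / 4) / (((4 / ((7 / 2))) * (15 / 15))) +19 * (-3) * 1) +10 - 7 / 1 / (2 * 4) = -10603 / 480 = -22.09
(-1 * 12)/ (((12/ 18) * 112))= -9/ 56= -0.16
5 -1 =4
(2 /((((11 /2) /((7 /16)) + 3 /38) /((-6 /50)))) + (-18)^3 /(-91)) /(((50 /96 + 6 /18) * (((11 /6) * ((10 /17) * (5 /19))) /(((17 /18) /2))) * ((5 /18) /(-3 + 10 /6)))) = -258545323787904 /431571765625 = -599.08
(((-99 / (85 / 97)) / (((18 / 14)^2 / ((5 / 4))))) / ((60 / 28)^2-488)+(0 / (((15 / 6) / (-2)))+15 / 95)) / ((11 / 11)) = 92164805 / 275432436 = 0.33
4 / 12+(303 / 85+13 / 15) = 4.76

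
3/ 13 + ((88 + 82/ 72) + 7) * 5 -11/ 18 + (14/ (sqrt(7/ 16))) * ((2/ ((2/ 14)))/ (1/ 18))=74929/ 156 + 2016 * sqrt(7)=5814.15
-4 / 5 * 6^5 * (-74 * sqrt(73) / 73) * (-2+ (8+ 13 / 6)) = 18797184 * sqrt(73) / 365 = 440008.80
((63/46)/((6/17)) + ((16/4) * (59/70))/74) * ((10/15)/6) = 467743/1072260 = 0.44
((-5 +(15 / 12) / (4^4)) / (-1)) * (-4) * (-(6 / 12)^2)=5115 / 1024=5.00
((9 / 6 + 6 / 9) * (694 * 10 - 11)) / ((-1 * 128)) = -90077 / 768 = -117.29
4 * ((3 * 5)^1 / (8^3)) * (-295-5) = -1125 / 32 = -35.16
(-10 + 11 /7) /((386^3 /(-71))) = 0.00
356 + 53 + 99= 508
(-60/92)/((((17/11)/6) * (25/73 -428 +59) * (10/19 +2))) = 228855/84180736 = 0.00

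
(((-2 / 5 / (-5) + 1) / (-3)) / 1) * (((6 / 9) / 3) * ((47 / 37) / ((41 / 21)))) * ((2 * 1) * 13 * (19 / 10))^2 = -120431766 / 948125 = -127.02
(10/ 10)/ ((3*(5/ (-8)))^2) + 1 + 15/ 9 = 664/ 225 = 2.95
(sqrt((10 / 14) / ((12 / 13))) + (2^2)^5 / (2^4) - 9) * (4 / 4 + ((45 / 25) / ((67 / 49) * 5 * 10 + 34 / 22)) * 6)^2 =584140561 * sqrt(1365) / 18407517450 + 6425546171 / 87654845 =74.48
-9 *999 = -8991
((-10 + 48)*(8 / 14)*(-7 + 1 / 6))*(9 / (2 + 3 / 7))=-9348 / 17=-549.88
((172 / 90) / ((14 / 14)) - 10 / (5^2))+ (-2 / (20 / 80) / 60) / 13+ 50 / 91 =8396 / 4095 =2.05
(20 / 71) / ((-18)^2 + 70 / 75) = 150 / 173027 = 0.00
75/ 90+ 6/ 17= 121/ 102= 1.19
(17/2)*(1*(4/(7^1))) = 34/7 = 4.86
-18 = -18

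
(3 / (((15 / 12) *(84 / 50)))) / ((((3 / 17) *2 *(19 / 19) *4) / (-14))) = -85 / 6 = -14.17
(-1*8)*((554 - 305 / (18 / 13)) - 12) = -23164 / 9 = -2573.78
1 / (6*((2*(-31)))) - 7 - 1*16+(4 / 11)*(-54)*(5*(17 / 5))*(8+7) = -20583887 / 4092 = -5030.28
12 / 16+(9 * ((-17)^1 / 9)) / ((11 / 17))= -1123 / 44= -25.52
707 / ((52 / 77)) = 54439 / 52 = 1046.90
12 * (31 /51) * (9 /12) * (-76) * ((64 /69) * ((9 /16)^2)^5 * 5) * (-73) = 749606344448985 /1679332212736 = 446.37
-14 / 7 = -2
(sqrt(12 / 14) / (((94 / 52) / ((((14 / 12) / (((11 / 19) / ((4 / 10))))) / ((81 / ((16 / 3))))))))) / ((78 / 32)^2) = 155648*sqrt(42) / 220482405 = 0.00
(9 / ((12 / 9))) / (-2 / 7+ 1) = 189 / 20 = 9.45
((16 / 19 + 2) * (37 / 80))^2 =998001 / 577600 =1.73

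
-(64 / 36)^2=-256 / 81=-3.16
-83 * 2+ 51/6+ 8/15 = -4709/30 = -156.97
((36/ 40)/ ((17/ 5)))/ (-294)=-3/ 3332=-0.00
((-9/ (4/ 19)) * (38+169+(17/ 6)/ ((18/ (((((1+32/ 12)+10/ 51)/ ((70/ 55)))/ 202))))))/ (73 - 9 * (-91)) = -9.92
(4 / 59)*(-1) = -4 / 59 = -0.07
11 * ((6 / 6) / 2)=5.50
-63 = -63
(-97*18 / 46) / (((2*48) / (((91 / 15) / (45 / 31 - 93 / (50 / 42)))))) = 1368185 / 43731648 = 0.03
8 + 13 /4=45 /4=11.25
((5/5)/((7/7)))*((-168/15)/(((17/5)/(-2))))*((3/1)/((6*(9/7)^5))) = 941192/1003833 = 0.94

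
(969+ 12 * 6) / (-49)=-21.24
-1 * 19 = -19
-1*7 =-7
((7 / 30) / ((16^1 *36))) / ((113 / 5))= 7 / 390528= 0.00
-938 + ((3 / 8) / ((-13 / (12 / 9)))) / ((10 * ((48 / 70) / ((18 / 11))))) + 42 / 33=-2143253 / 2288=-936.74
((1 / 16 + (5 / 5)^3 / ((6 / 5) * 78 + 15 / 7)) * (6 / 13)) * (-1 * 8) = -3911 / 14521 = -0.27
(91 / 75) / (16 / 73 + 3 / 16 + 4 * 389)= 106288 / 136341225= 0.00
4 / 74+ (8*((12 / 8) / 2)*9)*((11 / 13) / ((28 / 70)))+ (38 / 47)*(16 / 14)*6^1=18962803 / 158249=119.83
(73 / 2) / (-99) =-73 / 198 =-0.37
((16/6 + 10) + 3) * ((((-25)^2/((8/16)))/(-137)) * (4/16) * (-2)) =29375/411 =71.47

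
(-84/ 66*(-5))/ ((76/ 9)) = 315/ 418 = 0.75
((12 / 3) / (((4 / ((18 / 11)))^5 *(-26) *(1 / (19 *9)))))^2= 101957062669641 / 1122156737937664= 0.09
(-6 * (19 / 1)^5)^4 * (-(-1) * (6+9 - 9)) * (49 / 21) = 682032478413713865460244024544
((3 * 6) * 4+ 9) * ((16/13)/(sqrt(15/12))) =2592 * sqrt(5)/65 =89.17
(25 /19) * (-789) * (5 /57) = -32875 /361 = -91.07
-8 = -8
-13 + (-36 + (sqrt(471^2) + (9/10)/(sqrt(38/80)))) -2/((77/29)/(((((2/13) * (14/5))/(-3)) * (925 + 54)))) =9 * sqrt(190)/95 + 102938/195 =529.19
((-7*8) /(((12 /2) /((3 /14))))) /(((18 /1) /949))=-949 /9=-105.44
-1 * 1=-1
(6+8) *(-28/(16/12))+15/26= -7629/26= -293.42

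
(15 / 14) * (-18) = -135 / 7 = -19.29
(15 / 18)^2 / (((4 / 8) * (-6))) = -25 / 108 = -0.23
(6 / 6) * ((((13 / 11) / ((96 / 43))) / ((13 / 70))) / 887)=1505 / 468336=0.00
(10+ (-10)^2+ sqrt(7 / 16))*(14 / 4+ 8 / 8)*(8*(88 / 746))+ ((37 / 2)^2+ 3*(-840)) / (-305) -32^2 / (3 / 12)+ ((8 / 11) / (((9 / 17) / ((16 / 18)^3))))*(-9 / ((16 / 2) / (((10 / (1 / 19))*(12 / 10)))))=-4706405352701 / 1216375380+ 396*sqrt(7) / 373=-3866.40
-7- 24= -31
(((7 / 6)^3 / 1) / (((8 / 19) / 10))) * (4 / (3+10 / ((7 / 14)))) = 32585 / 4968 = 6.56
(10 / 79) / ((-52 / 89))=-445 / 2054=-0.22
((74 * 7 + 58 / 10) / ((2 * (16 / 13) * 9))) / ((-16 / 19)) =-71877 / 2560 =-28.08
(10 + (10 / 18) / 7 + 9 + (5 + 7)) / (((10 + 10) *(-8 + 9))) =979 / 630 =1.55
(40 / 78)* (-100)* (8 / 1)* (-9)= 48000 / 13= 3692.31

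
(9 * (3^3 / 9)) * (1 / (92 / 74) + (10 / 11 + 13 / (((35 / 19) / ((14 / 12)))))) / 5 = 339732 / 6325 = 53.71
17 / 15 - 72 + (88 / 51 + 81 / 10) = -10377 / 170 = -61.04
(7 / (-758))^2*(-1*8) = -98 / 143641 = -0.00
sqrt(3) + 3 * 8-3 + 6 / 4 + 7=sqrt(3) + 59 / 2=31.23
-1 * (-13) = 13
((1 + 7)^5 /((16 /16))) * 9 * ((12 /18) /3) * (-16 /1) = -1048576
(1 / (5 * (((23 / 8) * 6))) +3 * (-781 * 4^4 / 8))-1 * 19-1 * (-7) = -25870856 / 345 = -74987.99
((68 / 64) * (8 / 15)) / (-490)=-17 / 14700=-0.00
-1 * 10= -10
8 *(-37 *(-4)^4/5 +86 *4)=-62016/5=-12403.20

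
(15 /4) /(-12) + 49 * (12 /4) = 2347 /16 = 146.69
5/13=0.38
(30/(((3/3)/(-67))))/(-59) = 2010/59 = 34.07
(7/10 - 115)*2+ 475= 1232/5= 246.40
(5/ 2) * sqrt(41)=5 * sqrt(41)/ 2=16.01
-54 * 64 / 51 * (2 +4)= -6912 / 17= -406.59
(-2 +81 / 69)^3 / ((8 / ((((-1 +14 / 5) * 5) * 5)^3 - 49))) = -6417.88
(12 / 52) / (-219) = -1 / 949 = -0.00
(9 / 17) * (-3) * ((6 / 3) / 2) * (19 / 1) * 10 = -5130 / 17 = -301.76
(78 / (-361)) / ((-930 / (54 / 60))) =0.00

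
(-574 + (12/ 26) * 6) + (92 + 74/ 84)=-478.35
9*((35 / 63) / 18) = 5 / 18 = 0.28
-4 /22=-2 /11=-0.18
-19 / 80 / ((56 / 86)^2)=-35131 / 62720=-0.56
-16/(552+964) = -4/379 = -0.01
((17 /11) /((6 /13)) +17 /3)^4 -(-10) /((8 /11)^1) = 125594603245 /18974736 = 6619.04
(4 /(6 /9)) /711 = 0.01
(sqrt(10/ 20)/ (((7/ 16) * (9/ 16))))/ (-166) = -64 * sqrt(2)/ 5229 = -0.02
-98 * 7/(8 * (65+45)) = -343/440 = -0.78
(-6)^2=36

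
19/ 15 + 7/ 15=26/ 15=1.73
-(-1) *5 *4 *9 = 180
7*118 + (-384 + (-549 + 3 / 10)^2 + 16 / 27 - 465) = 812833063 / 2700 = 301049.28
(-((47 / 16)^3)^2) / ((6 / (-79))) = 851558010991 / 100663296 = 8459.47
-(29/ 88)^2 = -841/ 7744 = -0.11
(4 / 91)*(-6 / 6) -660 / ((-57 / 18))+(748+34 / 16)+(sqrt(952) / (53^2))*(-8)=13258001 / 13832 -16*sqrt(238) / 2809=958.41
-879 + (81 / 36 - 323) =-4799 / 4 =-1199.75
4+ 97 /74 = 393 /74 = 5.31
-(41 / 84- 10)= 799 / 84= 9.51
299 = 299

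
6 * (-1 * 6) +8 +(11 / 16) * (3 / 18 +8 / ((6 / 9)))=-1885 / 96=-19.64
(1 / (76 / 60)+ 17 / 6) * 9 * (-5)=-163.03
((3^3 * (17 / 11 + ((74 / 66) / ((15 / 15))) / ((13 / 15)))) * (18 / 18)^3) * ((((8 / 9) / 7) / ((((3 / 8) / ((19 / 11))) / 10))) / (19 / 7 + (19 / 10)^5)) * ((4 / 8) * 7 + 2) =12992000000 / 144751321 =89.75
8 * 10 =80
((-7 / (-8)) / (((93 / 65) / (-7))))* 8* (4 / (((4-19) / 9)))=2548 / 31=82.19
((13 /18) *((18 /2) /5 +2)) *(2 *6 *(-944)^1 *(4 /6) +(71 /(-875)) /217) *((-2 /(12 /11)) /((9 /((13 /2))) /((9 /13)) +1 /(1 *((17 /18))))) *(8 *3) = 5094774860263 /17088750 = 298136.19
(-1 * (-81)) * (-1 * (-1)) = 81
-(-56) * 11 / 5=616 / 5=123.20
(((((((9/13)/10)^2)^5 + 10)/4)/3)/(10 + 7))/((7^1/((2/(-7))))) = -1969407026414783826343/984309631801860000000000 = -0.00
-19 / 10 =-1.90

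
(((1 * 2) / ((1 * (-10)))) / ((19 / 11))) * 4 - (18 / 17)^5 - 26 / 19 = -426564078 / 134886415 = -3.16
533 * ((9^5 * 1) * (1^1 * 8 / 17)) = 251784936 / 17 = 14810878.59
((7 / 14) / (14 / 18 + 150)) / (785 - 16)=9 / 2087066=0.00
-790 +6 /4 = -1577 /2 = -788.50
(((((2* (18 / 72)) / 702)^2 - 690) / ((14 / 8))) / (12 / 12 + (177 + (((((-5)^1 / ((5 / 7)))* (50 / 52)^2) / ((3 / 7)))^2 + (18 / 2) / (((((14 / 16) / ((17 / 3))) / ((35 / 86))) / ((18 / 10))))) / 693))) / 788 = -108725434360543 / 38763098543181231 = -0.00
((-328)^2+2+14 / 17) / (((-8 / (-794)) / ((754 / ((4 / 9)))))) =307958635062 / 17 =18115213827.18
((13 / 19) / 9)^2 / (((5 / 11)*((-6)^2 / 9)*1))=1859 / 584820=0.00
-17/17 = -1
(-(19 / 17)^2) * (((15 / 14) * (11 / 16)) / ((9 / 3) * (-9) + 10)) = 59565 / 1100512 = 0.05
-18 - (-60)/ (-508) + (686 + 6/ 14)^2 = 2932066426/ 6223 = 471166.07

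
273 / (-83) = -3.29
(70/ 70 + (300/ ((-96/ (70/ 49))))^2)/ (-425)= -16409/ 333200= -0.05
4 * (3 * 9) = 108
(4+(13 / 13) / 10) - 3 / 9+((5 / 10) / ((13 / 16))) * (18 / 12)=4.69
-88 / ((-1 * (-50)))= -44 / 25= -1.76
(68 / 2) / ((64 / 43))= 731 / 32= 22.84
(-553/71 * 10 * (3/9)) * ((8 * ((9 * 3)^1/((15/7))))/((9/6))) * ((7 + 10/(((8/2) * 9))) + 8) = -17032400/639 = -26654.77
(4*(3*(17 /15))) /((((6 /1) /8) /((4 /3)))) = 1088 /45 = 24.18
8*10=80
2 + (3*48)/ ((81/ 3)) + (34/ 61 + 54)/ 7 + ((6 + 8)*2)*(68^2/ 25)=166338082/ 32025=5194.01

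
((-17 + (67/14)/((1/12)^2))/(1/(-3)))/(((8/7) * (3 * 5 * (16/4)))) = -941/32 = -29.41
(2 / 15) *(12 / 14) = 4 / 35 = 0.11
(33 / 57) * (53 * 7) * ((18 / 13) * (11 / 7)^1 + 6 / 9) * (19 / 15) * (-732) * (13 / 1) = -110387552 / 15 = -7359170.13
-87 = -87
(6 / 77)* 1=6 / 77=0.08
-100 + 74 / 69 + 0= -6826 / 69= -98.93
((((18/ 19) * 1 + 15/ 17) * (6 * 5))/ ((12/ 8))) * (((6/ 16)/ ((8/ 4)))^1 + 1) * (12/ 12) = 2955/ 68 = 43.46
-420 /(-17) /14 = 1.76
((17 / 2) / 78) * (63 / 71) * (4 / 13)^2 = 1428 / 155987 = 0.01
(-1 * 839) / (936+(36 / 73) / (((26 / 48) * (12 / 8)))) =-796211 / 888840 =-0.90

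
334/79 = 4.23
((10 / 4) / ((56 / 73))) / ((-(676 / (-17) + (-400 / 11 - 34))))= 68255 / 2306528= 0.03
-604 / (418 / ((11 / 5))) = -302 / 95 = -3.18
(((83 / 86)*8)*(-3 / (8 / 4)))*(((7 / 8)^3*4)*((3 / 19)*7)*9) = -16141923 / 52288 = -308.71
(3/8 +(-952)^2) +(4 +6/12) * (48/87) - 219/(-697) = 146553494935/161704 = 906307.17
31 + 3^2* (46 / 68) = 1261 / 34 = 37.09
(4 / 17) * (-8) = -32 / 17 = -1.88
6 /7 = 0.86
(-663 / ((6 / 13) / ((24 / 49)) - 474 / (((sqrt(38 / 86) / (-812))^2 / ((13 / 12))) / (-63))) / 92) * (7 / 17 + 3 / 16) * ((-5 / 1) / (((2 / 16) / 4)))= 15701790 / 1096964797948229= 0.00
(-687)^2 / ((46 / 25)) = 11799225 / 46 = 256504.89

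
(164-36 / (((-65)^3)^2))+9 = 13047468078089 / 75418890625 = 173.00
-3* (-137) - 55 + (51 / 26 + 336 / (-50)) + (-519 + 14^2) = 18357 / 650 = 28.24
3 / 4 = 0.75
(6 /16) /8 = 3 /64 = 0.05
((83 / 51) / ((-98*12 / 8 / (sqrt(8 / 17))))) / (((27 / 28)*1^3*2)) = -332*sqrt(34) / 491589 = -0.00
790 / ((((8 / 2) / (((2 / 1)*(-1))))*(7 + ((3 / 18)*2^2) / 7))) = -8295 / 149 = -55.67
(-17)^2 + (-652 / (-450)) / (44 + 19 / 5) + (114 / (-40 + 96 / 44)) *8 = 74078161 / 279630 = 264.91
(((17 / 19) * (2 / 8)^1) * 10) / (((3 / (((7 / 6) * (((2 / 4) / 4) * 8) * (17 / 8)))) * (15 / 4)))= 2023 / 4104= 0.49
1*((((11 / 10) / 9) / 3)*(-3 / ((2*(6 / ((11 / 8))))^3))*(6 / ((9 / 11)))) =-161051 / 119439360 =-0.00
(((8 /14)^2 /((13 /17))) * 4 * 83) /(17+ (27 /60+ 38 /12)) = 5418240 /787969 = 6.88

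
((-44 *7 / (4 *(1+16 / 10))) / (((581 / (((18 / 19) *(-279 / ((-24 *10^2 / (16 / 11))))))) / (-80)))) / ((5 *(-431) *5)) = -13392 / 220898275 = -0.00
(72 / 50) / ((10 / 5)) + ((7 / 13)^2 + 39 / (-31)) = -32498 / 130975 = -0.25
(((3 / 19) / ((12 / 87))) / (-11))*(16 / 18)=-58 / 627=-0.09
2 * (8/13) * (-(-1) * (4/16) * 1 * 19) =76/13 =5.85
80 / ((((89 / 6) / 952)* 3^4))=152320 / 2403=63.39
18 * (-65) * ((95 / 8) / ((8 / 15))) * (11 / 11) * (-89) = 74192625 / 32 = 2318519.53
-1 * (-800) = 800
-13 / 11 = -1.18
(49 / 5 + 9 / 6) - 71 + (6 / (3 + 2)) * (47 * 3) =219 / 2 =109.50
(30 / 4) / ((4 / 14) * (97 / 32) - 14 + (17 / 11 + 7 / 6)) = -27720 / 38519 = -0.72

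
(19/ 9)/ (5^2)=19/ 225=0.08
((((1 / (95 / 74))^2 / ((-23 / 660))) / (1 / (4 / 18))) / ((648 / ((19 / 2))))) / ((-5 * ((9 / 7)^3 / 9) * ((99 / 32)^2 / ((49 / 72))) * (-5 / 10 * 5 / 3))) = -11780496896 / 2873966497875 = -0.00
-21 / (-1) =21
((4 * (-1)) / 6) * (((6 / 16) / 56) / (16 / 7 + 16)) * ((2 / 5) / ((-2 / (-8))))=-1 / 2560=-0.00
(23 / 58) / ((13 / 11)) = 253 / 754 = 0.34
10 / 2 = 5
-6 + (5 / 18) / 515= -6.00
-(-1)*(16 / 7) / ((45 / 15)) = 16 / 21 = 0.76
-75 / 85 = -15 / 17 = -0.88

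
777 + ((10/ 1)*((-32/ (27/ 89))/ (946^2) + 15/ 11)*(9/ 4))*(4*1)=603878129/ 671187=899.72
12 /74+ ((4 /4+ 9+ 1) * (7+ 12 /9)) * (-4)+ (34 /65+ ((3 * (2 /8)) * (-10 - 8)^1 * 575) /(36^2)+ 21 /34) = -485849033 /1308320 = -371.35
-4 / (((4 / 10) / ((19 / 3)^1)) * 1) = -190 / 3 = -63.33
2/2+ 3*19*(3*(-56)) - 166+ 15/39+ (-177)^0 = -126615/13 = -9739.62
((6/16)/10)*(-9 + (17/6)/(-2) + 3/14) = -857/2240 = -0.38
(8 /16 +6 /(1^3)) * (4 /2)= 13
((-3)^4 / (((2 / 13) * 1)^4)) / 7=2313441 / 112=20655.72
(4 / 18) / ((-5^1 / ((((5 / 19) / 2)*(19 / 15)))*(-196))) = 1 / 26460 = 0.00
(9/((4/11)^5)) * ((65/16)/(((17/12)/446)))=63029724615/34816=1810366.63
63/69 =21/23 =0.91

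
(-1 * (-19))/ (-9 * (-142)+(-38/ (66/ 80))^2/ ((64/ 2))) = 20691/ 1463942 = 0.01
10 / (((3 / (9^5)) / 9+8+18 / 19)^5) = 4319535169304714662779462212121930 / 24769371476274225394348932148172634049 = 0.00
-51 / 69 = -17 / 23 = -0.74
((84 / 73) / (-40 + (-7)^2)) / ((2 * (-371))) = -2 / 11607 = -0.00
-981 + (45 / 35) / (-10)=-68679 / 70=-981.13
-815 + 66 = -749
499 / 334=1.49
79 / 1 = 79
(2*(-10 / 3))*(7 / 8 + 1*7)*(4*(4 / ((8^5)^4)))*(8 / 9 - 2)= 175 / 216172782113783808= 0.00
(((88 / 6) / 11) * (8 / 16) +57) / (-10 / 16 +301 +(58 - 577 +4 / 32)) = -346 / 1311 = -0.26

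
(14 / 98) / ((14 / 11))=11 / 98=0.11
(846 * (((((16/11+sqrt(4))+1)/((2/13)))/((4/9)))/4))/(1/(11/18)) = 269451/32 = 8420.34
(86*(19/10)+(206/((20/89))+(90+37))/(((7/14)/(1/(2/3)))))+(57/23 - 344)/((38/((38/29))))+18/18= 4380487/1334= 3283.72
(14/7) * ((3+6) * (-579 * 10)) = -104220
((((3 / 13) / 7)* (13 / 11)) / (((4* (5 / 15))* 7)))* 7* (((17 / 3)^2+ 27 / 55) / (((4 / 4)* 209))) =8069 / 1770230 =0.00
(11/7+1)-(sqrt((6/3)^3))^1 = 18/7-2*sqrt(2) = -0.26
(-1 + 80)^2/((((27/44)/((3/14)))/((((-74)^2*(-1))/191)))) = -751865752/12033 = -62483.65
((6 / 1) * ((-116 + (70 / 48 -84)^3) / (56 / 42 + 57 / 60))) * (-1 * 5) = 194394068125 / 26304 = 7390285.44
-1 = -1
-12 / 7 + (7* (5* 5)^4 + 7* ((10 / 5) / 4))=38281275 / 14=2734376.79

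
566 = 566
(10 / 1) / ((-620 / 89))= -89 / 62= -1.44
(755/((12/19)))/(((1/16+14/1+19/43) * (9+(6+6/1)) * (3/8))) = 19738720/1886031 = 10.47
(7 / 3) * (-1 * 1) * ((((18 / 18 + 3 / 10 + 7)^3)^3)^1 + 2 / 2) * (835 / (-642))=24281462175194970123 / 42800000000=567323882.60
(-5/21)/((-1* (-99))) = -5/2079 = -0.00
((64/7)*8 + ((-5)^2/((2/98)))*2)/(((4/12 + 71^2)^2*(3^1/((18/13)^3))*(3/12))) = 77253588/219857584219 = 0.00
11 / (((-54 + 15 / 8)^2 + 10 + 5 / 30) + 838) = 2112 / 684515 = 0.00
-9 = -9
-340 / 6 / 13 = -4.36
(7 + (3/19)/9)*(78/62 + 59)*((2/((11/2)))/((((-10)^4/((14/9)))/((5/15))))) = 104608/13119975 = 0.01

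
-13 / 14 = -0.93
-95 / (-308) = 95 / 308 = 0.31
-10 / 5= -2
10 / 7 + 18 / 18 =17 / 7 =2.43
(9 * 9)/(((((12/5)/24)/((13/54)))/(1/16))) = 195/16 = 12.19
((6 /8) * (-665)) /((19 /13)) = -1365 /4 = -341.25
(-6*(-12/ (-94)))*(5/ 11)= -180/ 517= -0.35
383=383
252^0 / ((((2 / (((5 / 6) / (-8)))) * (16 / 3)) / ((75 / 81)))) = -125 / 13824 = -0.01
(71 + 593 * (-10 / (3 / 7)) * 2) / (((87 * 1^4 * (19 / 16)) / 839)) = -1111601168 / 4959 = -224158.33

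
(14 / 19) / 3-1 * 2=-100 / 57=-1.75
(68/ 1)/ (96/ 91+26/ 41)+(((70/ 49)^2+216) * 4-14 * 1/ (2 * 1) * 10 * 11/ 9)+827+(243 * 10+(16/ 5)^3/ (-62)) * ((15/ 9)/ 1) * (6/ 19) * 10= 14440.56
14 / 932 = 7 / 466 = 0.02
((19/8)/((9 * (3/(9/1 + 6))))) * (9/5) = 19/8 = 2.38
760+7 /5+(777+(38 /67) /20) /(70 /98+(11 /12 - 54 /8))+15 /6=88174217 /144050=612.11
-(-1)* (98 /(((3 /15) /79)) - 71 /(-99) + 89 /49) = 187794500 /4851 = 38712.53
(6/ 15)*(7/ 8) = 7/ 20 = 0.35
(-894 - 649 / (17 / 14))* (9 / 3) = -72852 / 17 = -4285.41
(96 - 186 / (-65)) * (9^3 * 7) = 32791878 / 65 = 504490.43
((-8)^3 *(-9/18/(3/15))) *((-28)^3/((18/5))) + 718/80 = -2809852769/360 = -7805146.58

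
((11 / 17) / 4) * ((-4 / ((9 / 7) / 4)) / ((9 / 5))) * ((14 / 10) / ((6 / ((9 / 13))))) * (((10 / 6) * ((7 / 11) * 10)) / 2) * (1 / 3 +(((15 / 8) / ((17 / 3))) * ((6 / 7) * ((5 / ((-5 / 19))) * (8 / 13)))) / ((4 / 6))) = 52768100 / 11868363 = 4.45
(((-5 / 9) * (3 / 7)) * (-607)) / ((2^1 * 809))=3035 / 33978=0.09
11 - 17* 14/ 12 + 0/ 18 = -53/ 6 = -8.83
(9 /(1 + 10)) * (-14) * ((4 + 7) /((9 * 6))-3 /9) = 49 /33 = 1.48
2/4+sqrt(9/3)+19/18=14/9+sqrt(3)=3.29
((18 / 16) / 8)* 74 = 333 / 32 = 10.41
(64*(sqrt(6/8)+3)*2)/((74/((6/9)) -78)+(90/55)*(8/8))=14.29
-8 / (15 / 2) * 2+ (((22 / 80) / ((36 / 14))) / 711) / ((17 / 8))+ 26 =25962953 / 1087830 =23.87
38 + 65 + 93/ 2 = 299/ 2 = 149.50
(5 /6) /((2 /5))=25 /12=2.08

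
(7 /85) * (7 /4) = 49 /340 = 0.14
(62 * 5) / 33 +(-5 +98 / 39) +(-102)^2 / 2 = 2234621 / 429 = 5208.91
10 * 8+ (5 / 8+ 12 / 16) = 651 / 8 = 81.38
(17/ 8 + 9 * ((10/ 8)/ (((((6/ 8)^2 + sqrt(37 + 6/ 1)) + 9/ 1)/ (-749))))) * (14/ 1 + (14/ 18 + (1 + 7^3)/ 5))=-43510.36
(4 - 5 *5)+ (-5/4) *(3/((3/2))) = -47/2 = -23.50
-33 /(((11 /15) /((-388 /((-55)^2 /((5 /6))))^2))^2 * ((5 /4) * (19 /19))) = -5665873984 /884230384125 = -0.01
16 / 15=1.07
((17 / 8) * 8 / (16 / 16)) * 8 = 136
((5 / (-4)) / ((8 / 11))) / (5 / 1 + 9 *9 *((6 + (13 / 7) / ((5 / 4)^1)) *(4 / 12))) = -175 / 21088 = -0.01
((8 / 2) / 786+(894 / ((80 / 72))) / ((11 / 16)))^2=639924751066756 / 467208225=1369677.84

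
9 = 9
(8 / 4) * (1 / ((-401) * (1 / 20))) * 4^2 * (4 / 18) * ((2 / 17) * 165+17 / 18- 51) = 6001280 / 552177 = 10.87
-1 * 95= -95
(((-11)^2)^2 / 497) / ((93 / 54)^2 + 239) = 431244 / 3542119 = 0.12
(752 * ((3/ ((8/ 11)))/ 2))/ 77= 141/ 7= 20.14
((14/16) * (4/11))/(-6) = -7/132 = -0.05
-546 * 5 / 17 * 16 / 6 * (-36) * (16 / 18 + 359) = 94319680 / 17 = 5548216.47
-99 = -99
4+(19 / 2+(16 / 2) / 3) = 97 / 6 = 16.17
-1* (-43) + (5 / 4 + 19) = 253 / 4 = 63.25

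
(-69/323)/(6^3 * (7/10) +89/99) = -0.00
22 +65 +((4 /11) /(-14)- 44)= 3309 /77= 42.97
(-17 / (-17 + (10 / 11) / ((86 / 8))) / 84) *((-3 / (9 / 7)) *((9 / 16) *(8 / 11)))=-731 / 64008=-0.01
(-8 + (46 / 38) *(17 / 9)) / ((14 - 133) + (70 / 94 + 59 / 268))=12306292 / 254237841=0.05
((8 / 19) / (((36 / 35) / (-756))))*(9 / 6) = -8820 / 19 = -464.21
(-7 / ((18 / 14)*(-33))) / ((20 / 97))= 4753 / 5940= 0.80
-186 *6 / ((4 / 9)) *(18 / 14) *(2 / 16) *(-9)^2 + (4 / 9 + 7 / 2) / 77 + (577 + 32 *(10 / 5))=-177667393 / 5544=-32046.79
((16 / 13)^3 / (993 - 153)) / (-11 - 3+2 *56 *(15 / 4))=256 / 46829055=0.00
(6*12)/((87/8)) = 192/29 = 6.62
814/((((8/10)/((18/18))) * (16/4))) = 2035/8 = 254.38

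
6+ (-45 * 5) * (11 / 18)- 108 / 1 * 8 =-1991 / 2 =-995.50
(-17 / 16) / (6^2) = -17 / 576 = -0.03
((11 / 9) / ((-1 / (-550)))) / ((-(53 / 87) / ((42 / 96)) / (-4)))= 614075 / 318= 1931.05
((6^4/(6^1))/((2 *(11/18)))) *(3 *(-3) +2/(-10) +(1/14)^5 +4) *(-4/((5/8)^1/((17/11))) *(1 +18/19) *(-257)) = -4394337411844008/965982325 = -4549086.77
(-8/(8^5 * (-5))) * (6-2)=1/5120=0.00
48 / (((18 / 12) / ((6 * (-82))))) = -15744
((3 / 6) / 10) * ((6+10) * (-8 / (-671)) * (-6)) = -0.06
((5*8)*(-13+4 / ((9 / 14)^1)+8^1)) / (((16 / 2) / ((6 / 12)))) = 55 / 18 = 3.06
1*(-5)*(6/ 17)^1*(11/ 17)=-330/ 289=-1.14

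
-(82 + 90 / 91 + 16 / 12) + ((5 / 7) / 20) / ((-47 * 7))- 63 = -52928243 / 359268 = -147.32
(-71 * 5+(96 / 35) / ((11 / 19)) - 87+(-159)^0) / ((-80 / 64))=671844 / 1925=349.01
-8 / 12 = -2 / 3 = -0.67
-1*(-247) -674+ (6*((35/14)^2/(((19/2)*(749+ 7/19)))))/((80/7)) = -4632091/10848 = -427.00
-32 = -32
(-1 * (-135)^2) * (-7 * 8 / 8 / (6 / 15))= 637875 / 2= 318937.50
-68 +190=122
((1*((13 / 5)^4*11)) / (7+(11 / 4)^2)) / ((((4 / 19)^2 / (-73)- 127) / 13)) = -1722104459504 / 487384594375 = -3.53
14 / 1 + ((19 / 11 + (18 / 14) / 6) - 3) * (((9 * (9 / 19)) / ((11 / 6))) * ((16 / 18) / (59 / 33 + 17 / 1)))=3148304 / 226765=13.88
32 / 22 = 16 / 11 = 1.45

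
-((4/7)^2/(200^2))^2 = -1/15006250000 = -0.00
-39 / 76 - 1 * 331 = -25195 / 76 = -331.51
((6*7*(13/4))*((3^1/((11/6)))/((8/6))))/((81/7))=637/44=14.48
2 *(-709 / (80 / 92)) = -16307 / 10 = -1630.70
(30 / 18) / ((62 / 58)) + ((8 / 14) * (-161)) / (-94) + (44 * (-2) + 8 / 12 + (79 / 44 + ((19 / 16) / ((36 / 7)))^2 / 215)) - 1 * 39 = -139474453092317 / 1143235399680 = -122.00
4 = 4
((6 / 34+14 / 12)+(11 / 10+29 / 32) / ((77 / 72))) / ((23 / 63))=758487 / 86020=8.82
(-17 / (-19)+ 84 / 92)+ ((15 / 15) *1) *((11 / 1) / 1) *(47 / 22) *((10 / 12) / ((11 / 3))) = 7.15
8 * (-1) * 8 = -64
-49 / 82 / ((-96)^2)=-0.00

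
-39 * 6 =-234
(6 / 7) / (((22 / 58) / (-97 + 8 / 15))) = -83926 / 385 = -217.99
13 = 13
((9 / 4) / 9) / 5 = 1 / 20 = 0.05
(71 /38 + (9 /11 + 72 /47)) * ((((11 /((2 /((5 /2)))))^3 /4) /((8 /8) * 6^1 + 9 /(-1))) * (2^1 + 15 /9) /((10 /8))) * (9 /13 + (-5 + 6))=-30335053925 /6686784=-4536.57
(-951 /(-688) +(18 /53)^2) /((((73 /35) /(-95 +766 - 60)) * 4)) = 61893985335 /564316864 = 109.68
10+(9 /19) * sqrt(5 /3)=3 * sqrt(15) /19+10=10.61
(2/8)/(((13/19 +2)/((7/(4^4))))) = 133/52224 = 0.00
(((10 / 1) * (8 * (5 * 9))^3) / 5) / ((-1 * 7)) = -93312000 / 7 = -13330285.71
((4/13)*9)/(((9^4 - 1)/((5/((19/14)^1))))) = 63/40508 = 0.00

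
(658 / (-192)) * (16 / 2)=-329 / 12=-27.42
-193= -193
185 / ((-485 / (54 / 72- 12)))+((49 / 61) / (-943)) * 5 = 95680735 / 22318924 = 4.29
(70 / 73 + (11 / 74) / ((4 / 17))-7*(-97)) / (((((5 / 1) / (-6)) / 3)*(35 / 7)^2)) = -98.01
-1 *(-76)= 76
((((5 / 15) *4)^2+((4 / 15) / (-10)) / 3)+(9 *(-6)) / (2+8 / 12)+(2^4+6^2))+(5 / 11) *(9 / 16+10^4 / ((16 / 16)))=181337473 / 39600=4579.23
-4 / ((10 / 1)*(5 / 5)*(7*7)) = -2 / 245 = -0.01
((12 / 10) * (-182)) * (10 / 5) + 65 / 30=-13039 / 30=-434.63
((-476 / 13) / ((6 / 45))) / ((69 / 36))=-42840 / 299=-143.28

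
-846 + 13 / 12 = -10139 / 12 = -844.92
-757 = -757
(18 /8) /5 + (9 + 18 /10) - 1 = 41 /4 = 10.25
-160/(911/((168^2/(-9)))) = 501760/911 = 550.78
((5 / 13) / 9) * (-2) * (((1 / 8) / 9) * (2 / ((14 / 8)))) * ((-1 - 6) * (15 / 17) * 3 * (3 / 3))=50 / 1989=0.03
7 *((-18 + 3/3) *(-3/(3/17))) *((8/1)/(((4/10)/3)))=121380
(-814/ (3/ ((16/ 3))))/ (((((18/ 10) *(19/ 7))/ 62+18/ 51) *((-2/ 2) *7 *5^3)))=13727296/ 3583575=3.83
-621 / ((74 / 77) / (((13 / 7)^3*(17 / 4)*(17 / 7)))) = -4337227323 / 101528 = -42719.52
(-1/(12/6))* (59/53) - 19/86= -1772/2279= -0.78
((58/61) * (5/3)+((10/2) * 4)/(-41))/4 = 4115/15006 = 0.27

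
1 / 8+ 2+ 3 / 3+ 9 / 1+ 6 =145 / 8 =18.12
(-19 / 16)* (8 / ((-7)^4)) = -19 / 4802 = -0.00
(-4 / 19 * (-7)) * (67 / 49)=2.02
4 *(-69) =-276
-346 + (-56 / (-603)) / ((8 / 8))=-208582 / 603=-345.91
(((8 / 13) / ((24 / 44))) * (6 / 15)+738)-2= 143608 / 195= 736.45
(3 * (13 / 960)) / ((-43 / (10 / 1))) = -13 / 1376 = -0.01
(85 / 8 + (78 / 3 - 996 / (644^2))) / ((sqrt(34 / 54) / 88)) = 250613715 * sqrt(51) / 440657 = 4061.53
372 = 372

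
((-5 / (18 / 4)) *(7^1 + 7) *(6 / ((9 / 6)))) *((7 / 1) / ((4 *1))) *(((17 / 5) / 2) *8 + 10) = -23128 / 9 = -2569.78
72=72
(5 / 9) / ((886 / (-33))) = -55 / 2658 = -0.02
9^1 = 9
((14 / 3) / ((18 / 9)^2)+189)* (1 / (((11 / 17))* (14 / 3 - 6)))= -19397 / 88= -220.42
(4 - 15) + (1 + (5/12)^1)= -9.58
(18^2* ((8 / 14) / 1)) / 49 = 1296 / 343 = 3.78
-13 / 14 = -0.93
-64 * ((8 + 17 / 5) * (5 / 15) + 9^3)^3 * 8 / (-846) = 12592337649664 / 52875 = 238152957.91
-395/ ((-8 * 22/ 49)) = 19355/ 176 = 109.97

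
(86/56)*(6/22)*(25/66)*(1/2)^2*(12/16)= 3225/108416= 0.03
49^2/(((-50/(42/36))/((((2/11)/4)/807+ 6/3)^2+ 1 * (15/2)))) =-60924080037457/94561354800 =-644.28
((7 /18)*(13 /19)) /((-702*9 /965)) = -6755 /166212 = -0.04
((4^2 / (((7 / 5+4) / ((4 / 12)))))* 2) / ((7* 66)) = 80 / 18711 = 0.00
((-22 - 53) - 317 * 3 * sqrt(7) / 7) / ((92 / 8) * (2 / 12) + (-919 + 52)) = 900 / 10381 + 11412 * sqrt(7) / 72667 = 0.50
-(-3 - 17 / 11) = 50 / 11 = 4.55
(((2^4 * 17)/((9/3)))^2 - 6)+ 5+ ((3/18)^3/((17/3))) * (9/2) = 20121209/2448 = 8219.45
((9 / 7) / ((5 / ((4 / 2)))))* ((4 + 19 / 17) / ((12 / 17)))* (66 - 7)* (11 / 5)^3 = 20496069 / 8750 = 2342.41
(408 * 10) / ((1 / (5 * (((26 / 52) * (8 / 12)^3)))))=27200 / 9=3022.22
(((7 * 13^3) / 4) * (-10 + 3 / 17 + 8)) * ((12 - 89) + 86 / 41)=525142.10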